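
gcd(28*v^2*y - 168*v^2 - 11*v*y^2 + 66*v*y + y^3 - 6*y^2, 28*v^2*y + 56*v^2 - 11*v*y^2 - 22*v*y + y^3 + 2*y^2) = 28*v^2 - 11*v*y + y^2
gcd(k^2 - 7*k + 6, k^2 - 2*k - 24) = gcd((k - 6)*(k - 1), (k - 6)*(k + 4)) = k - 6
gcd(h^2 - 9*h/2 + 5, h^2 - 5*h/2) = h - 5/2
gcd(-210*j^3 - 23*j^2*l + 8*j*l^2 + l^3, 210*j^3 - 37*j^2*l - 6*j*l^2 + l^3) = 30*j^2 - j*l - l^2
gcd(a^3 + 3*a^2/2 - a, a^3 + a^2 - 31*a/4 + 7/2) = a - 1/2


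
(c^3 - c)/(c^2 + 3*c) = (c^2 - 1)/(c + 3)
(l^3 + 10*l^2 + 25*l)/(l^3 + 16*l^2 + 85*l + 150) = l/(l + 6)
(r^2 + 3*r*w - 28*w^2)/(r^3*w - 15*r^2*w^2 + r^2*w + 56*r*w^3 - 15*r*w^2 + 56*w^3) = (r^2 + 3*r*w - 28*w^2)/(w*(r^3 - 15*r^2*w + r^2 + 56*r*w^2 - 15*r*w + 56*w^2))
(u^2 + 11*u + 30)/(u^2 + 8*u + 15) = (u + 6)/(u + 3)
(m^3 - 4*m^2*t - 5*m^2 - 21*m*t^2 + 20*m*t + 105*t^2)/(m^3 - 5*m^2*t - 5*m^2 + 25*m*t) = (-m^2 + 4*m*t + 21*t^2)/(m*(-m + 5*t))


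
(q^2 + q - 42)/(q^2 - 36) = (q + 7)/(q + 6)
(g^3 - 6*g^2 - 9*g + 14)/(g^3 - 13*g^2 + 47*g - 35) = (g + 2)/(g - 5)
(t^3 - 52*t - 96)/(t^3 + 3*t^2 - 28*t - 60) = (t - 8)/(t - 5)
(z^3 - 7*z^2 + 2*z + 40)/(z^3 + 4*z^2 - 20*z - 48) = (z - 5)/(z + 6)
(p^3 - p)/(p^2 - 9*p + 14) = (p^3 - p)/(p^2 - 9*p + 14)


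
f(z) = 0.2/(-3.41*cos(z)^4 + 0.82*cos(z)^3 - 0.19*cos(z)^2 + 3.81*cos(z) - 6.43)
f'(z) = 0.2*(-13.64*sin(z)*cos(z)^3 + 2.46*sin(z)*cos(z)^2 - 0.38*sin(z)*cos(z) + 3.81*sin(z))/(-3.41*cos(z)^4 + 0.82*cos(z)^3 - 0.19*cos(z)^2 + 3.81*cos(z) - 6.43)^2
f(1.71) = -0.03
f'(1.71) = 0.02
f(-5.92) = -0.04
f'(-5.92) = -0.02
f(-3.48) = -0.01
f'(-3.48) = 0.01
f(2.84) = -0.01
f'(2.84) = 0.01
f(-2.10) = -0.02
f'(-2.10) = -0.01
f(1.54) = -0.03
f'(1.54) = 0.02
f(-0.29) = -0.04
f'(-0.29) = 0.01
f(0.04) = -0.04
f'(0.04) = -0.00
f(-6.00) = -0.04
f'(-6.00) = -0.01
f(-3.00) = -0.01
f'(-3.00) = 0.00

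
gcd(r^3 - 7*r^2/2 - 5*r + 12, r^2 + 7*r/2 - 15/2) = r - 3/2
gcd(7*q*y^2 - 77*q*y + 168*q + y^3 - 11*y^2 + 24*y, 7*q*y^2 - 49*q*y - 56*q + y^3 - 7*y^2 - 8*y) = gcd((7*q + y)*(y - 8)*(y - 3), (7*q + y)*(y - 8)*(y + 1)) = 7*q*y - 56*q + y^2 - 8*y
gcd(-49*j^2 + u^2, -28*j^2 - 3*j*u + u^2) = -7*j + u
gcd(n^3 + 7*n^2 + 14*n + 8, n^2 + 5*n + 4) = n^2 + 5*n + 4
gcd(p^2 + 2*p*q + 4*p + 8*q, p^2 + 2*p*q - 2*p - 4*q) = p + 2*q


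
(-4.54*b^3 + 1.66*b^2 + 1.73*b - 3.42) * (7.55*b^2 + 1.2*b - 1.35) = -34.277*b^5 + 7.085*b^4 + 21.1825*b^3 - 25.986*b^2 - 6.4395*b + 4.617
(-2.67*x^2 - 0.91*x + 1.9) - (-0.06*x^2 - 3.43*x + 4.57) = -2.61*x^2 + 2.52*x - 2.67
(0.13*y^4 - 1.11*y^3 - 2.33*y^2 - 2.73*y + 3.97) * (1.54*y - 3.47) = 0.2002*y^5 - 2.1605*y^4 + 0.263500000000001*y^3 + 3.8809*y^2 + 15.5869*y - 13.7759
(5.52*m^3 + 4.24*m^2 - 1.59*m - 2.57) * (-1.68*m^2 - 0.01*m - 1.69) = -9.2736*m^5 - 7.1784*m^4 - 6.7*m^3 - 2.8321*m^2 + 2.7128*m + 4.3433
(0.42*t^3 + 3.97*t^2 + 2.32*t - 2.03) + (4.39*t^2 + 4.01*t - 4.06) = 0.42*t^3 + 8.36*t^2 + 6.33*t - 6.09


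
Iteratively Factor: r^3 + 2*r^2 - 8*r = (r)*(r^2 + 2*r - 8) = r*(r - 2)*(r + 4)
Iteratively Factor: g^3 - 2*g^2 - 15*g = (g - 5)*(g^2 + 3*g) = (g - 5)*(g + 3)*(g)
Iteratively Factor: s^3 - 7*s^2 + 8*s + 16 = (s - 4)*(s^2 - 3*s - 4) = (s - 4)*(s + 1)*(s - 4)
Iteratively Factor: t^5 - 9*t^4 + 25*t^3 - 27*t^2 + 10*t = (t - 1)*(t^4 - 8*t^3 + 17*t^2 - 10*t) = (t - 2)*(t - 1)*(t^3 - 6*t^2 + 5*t) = (t - 2)*(t - 1)^2*(t^2 - 5*t) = t*(t - 2)*(t - 1)^2*(t - 5)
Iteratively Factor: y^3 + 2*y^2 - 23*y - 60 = (y + 4)*(y^2 - 2*y - 15) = (y - 5)*(y + 4)*(y + 3)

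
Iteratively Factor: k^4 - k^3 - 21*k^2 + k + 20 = (k - 1)*(k^3 - 21*k - 20) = (k - 1)*(k + 1)*(k^2 - k - 20) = (k - 1)*(k + 1)*(k + 4)*(k - 5)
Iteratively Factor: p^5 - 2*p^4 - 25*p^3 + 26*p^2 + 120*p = (p - 3)*(p^4 + p^3 - 22*p^2 - 40*p) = (p - 5)*(p - 3)*(p^3 + 6*p^2 + 8*p) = (p - 5)*(p - 3)*(p + 2)*(p^2 + 4*p) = p*(p - 5)*(p - 3)*(p + 2)*(p + 4)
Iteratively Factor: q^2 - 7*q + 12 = (q - 4)*(q - 3)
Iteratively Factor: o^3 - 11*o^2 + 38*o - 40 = (o - 2)*(o^2 - 9*o + 20) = (o - 4)*(o - 2)*(o - 5)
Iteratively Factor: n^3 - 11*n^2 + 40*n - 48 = (n - 4)*(n^2 - 7*n + 12) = (n - 4)*(n - 3)*(n - 4)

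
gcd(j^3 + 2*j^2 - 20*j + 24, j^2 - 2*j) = j - 2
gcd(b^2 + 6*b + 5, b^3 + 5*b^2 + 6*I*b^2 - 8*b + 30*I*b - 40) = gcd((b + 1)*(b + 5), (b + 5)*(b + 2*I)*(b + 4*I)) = b + 5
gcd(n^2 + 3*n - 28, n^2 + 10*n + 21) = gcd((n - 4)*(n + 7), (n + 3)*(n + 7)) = n + 7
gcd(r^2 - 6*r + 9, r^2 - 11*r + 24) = r - 3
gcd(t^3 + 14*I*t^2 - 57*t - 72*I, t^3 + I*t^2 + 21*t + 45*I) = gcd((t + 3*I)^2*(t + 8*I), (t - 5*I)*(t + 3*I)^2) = t^2 + 6*I*t - 9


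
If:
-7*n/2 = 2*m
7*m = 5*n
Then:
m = 0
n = 0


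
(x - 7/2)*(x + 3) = x^2 - x/2 - 21/2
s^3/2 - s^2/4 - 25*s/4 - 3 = (s/2 + 1/4)*(s - 4)*(s + 3)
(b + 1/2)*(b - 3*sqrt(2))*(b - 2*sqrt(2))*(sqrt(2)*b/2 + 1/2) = sqrt(2)*b^4/2 - 9*b^3/2 + sqrt(2)*b^3/4 - 9*b^2/4 + 7*sqrt(2)*b^2/2 + 7*sqrt(2)*b/4 + 6*b + 3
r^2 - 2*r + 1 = (r - 1)^2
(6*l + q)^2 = 36*l^2 + 12*l*q + q^2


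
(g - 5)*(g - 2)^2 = g^3 - 9*g^2 + 24*g - 20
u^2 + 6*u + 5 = (u + 1)*(u + 5)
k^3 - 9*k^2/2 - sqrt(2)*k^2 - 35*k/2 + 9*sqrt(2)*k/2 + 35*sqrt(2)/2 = (k - 7)*(k + 5/2)*(k - sqrt(2))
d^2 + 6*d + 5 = (d + 1)*(d + 5)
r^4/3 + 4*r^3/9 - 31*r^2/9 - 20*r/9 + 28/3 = (r/3 + 1)*(r - 2)^2*(r + 7/3)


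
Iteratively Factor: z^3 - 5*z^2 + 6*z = (z)*(z^2 - 5*z + 6) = z*(z - 3)*(z - 2)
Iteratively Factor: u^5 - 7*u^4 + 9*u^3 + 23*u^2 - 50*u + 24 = (u - 1)*(u^4 - 6*u^3 + 3*u^2 + 26*u - 24) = (u - 1)*(u + 2)*(u^3 - 8*u^2 + 19*u - 12) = (u - 3)*(u - 1)*(u + 2)*(u^2 - 5*u + 4) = (u - 4)*(u - 3)*(u - 1)*(u + 2)*(u - 1)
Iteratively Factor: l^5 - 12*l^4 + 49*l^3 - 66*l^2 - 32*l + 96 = (l - 3)*(l^4 - 9*l^3 + 22*l^2 - 32) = (l - 3)*(l + 1)*(l^3 - 10*l^2 + 32*l - 32) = (l - 3)*(l - 2)*(l + 1)*(l^2 - 8*l + 16) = (l - 4)*(l - 3)*(l - 2)*(l + 1)*(l - 4)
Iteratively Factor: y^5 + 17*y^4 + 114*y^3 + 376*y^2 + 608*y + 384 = (y + 2)*(y^4 + 15*y^3 + 84*y^2 + 208*y + 192) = (y + 2)*(y + 4)*(y^3 + 11*y^2 + 40*y + 48) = (y + 2)*(y + 4)^2*(y^2 + 7*y + 12) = (y + 2)*(y + 4)^3*(y + 3)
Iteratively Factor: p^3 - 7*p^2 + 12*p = (p - 4)*(p^2 - 3*p) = (p - 4)*(p - 3)*(p)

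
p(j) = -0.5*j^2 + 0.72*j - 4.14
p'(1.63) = -0.91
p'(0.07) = 0.65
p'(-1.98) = 2.70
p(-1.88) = -7.26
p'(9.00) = -8.28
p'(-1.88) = 2.60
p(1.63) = -4.29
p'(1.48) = -0.76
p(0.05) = -4.11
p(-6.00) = -26.46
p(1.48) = -4.17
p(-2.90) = -10.43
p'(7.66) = -6.94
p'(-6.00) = 6.72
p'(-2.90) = 3.62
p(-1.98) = -7.53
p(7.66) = -27.96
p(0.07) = -4.09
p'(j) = 0.72 - 1.0*j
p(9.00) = -38.16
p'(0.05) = 0.67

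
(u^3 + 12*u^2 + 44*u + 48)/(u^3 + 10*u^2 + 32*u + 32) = (u + 6)/(u + 4)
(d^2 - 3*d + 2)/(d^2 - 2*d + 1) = (d - 2)/(d - 1)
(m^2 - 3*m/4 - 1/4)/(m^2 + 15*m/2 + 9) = (4*m^2 - 3*m - 1)/(2*(2*m^2 + 15*m + 18))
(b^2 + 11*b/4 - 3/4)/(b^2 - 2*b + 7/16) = 4*(b + 3)/(4*b - 7)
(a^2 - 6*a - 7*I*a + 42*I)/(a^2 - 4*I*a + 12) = (a^2 - 6*a - 7*I*a + 42*I)/(a^2 - 4*I*a + 12)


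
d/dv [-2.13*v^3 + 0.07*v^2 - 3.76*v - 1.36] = -6.39*v^2 + 0.14*v - 3.76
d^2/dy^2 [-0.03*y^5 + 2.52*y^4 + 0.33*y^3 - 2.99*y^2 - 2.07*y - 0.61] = -0.6*y^3 + 30.24*y^2 + 1.98*y - 5.98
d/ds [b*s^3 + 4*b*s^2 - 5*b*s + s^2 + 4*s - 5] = 3*b*s^2 + 8*b*s - 5*b + 2*s + 4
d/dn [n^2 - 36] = 2*n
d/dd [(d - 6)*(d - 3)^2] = 3*(d - 5)*(d - 3)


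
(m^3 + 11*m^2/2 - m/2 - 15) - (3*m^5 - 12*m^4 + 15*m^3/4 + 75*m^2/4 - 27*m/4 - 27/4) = -3*m^5 + 12*m^4 - 11*m^3/4 - 53*m^2/4 + 25*m/4 - 33/4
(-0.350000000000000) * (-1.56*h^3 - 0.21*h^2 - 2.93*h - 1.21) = 0.546*h^3 + 0.0735*h^2 + 1.0255*h + 0.4235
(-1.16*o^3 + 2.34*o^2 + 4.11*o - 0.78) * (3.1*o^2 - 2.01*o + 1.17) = -3.596*o^5 + 9.5856*o^4 + 6.6804*o^3 - 7.9413*o^2 + 6.3765*o - 0.9126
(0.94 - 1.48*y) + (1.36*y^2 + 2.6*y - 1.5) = 1.36*y^2 + 1.12*y - 0.56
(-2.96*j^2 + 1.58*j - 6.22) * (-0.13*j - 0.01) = 0.3848*j^3 - 0.1758*j^2 + 0.7928*j + 0.0622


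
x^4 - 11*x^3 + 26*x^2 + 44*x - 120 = (x - 6)*(x - 5)*(x - 2)*(x + 2)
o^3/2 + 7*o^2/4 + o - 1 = (o/2 + 1)*(o - 1/2)*(o + 2)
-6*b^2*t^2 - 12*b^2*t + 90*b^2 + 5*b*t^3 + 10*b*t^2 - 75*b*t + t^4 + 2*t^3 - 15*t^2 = (-b + t)*(6*b + t)*(t - 3)*(t + 5)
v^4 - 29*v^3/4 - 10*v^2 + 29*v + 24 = (v - 8)*(v - 2)*(v + 3/4)*(v + 2)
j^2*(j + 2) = j^3 + 2*j^2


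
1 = 1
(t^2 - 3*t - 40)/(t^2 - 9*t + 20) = (t^2 - 3*t - 40)/(t^2 - 9*t + 20)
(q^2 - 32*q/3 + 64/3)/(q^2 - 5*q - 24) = (q - 8/3)/(q + 3)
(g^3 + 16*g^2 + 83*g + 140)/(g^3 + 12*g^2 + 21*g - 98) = (g^2 + 9*g + 20)/(g^2 + 5*g - 14)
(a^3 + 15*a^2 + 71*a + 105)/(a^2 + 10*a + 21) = a + 5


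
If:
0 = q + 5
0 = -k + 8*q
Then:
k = -40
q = -5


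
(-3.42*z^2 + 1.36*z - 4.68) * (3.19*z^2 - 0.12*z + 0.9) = -10.9098*z^4 + 4.7488*z^3 - 18.1704*z^2 + 1.7856*z - 4.212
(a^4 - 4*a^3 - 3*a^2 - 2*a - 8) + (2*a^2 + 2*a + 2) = a^4 - 4*a^3 - a^2 - 6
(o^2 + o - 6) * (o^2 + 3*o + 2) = o^4 + 4*o^3 - o^2 - 16*o - 12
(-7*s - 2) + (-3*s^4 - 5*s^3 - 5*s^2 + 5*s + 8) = -3*s^4 - 5*s^3 - 5*s^2 - 2*s + 6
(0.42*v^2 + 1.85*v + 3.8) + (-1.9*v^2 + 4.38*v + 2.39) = -1.48*v^2 + 6.23*v + 6.19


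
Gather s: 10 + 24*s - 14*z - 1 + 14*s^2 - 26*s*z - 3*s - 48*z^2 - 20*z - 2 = 14*s^2 + s*(21 - 26*z) - 48*z^2 - 34*z + 7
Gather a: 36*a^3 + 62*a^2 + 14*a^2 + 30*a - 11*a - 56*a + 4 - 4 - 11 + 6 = 36*a^3 + 76*a^2 - 37*a - 5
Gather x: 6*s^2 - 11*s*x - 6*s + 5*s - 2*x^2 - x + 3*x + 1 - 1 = 6*s^2 - s - 2*x^2 + x*(2 - 11*s)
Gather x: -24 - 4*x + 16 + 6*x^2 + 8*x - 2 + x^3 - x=x^3 + 6*x^2 + 3*x - 10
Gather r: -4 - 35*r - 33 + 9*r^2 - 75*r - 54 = 9*r^2 - 110*r - 91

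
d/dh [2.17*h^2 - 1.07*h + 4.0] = 4.34*h - 1.07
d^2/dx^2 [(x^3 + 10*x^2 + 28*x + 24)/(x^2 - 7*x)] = 6*(49*x^3 + 24*x^2 - 168*x + 392)/(x^3*(x^3 - 21*x^2 + 147*x - 343))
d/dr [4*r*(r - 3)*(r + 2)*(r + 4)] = 16*r^3 + 36*r^2 - 80*r - 96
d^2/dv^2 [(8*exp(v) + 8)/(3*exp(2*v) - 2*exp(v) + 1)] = (72*exp(4*v) + 336*exp(3*v) - 288*exp(2*v) - 48*exp(v) + 24)*exp(v)/(27*exp(6*v) - 54*exp(5*v) + 63*exp(4*v) - 44*exp(3*v) + 21*exp(2*v) - 6*exp(v) + 1)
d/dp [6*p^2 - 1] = 12*p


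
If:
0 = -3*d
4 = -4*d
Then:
No Solution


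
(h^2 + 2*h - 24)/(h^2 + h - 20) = (h + 6)/(h + 5)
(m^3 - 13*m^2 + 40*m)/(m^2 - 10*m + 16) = m*(m - 5)/(m - 2)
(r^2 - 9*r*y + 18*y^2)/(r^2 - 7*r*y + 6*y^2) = (-r + 3*y)/(-r + y)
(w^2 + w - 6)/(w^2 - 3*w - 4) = (-w^2 - w + 6)/(-w^2 + 3*w + 4)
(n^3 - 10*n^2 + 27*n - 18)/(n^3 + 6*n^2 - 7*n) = (n^2 - 9*n + 18)/(n*(n + 7))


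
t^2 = t^2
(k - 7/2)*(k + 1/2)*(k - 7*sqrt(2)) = k^3 - 7*sqrt(2)*k^2 - 3*k^2 - 7*k/4 + 21*sqrt(2)*k + 49*sqrt(2)/4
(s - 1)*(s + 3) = s^2 + 2*s - 3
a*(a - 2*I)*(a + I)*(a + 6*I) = a^4 + 5*I*a^3 + 8*a^2 + 12*I*a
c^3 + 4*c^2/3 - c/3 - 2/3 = (c - 2/3)*(c + 1)^2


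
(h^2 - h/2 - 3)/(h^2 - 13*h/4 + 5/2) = 2*(2*h + 3)/(4*h - 5)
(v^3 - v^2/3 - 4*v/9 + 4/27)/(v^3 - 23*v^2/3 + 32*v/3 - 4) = (v^2 + v/3 - 2/9)/(v^2 - 7*v + 6)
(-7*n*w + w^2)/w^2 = (-7*n + w)/w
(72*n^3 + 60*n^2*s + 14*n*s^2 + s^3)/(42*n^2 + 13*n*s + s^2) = (12*n^2 + 8*n*s + s^2)/(7*n + s)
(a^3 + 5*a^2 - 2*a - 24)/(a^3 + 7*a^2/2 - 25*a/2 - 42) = 2*(a - 2)/(2*a - 7)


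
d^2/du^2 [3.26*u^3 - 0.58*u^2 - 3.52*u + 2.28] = 19.56*u - 1.16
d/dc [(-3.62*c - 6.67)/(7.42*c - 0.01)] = (367.494792*c - 0.495276)/(7.42*c - 0.01)^3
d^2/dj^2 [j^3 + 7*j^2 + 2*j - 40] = 6*j + 14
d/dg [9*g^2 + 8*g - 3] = 18*g + 8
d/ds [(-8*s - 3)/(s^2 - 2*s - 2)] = 2*(4*s^2 + 3*s + 5)/(s^4 - 4*s^3 + 8*s + 4)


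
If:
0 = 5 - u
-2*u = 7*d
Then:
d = -10/7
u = 5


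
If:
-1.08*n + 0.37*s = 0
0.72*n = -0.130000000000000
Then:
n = -0.18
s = -0.53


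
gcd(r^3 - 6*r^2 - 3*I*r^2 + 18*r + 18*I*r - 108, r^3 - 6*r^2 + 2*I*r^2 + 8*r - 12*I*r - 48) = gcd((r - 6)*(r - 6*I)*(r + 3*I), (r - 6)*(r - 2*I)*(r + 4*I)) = r - 6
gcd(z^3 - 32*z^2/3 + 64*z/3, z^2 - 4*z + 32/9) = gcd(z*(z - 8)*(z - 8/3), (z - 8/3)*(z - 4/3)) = z - 8/3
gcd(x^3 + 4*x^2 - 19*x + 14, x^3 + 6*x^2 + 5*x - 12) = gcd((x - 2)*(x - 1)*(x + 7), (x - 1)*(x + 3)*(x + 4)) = x - 1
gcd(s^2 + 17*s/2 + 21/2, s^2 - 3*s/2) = 1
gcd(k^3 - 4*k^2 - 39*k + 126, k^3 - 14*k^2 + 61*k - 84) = k^2 - 10*k + 21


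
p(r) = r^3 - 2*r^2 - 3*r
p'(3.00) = 12.00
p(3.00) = 0.00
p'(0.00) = -3.00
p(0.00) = 0.00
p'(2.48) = 5.53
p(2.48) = -4.49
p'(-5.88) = 124.24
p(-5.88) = -254.81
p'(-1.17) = 5.79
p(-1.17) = -0.83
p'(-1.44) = 8.98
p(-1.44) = -2.81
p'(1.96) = 0.68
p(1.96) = -6.03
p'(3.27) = 16.00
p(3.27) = 3.77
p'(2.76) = 8.81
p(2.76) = -2.49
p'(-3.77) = 54.72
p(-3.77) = -70.70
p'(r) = 3*r^2 - 4*r - 3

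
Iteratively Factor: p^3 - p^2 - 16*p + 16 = (p - 4)*(p^2 + 3*p - 4) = (p - 4)*(p + 4)*(p - 1)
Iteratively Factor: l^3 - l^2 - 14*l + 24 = (l + 4)*(l^2 - 5*l + 6) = (l - 3)*(l + 4)*(l - 2)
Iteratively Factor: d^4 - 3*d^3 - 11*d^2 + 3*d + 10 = (d - 1)*(d^3 - 2*d^2 - 13*d - 10) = (d - 1)*(d + 2)*(d^2 - 4*d - 5) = (d - 5)*(d - 1)*(d + 2)*(d + 1)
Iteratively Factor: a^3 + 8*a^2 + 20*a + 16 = (a + 2)*(a^2 + 6*a + 8) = (a + 2)^2*(a + 4)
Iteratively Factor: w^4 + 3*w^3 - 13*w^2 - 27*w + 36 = (w - 3)*(w^3 + 6*w^2 + 5*w - 12) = (w - 3)*(w - 1)*(w^2 + 7*w + 12) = (w - 3)*(w - 1)*(w + 3)*(w + 4)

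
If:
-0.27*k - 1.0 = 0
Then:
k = -3.70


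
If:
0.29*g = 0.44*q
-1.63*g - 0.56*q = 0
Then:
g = 0.00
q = 0.00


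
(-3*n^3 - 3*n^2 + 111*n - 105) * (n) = -3*n^4 - 3*n^3 + 111*n^2 - 105*n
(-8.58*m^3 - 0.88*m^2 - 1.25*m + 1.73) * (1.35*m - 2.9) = -11.583*m^4 + 23.694*m^3 + 0.8645*m^2 + 5.9605*m - 5.017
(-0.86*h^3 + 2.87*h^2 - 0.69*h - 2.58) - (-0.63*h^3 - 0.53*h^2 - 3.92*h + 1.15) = -0.23*h^3 + 3.4*h^2 + 3.23*h - 3.73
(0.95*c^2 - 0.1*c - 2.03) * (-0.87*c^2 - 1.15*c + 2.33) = -0.8265*c^4 - 1.0055*c^3 + 4.0946*c^2 + 2.1015*c - 4.7299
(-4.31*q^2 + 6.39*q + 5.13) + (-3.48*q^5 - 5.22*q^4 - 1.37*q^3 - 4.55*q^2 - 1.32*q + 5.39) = -3.48*q^5 - 5.22*q^4 - 1.37*q^3 - 8.86*q^2 + 5.07*q + 10.52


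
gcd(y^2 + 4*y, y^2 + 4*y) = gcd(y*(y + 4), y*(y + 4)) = y^2 + 4*y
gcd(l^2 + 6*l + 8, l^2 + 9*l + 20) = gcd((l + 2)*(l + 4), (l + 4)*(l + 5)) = l + 4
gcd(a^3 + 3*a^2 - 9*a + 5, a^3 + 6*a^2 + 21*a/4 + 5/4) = a + 5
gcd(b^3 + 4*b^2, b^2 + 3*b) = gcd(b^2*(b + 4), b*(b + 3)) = b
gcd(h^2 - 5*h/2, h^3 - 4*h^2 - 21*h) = h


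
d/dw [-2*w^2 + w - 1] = 1 - 4*w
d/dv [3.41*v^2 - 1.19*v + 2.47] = 6.82*v - 1.19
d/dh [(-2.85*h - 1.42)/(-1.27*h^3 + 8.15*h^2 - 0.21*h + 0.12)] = (-7.239*h^3 + 17.8173*h^2 + 23.146*h - 0.6402)/(1.6129*h^6 - 20.701*h^5 + 66.9559*h^4 - 3.7278*h^3 + 2.0001*h^2 - 0.0504*h + 0.0144)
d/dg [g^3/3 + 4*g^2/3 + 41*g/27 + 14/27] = g^2 + 8*g/3 + 41/27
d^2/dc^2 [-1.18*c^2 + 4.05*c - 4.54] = -2.36000000000000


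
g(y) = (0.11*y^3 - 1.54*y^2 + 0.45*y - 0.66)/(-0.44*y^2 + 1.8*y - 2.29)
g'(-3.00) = -0.47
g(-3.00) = 1.62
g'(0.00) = 0.03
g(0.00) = 0.29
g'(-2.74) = -0.48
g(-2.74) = 1.49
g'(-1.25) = -0.51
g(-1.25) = 0.74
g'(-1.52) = -0.52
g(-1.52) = 0.88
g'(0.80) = 2.65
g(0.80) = 1.09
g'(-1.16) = -0.51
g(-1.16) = 0.69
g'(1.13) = 5.55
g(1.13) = 2.40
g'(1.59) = 11.35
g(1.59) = 6.28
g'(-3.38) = -0.45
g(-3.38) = 1.79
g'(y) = (0.88*y - 1.8)*(0.11*y^3 - 1.54*y^2 + 0.45*y - 0.66)/(-0.44*y^2 + 1.8*y - 2.29)^2 + (0.33*y^2 - 3.08*y + 0.45)/(-0.44*y^2 + 1.8*y - 2.29) = (-0.0484*y^4 + 0.396*y^3 - 3.3297*y^2 + 6.4724*y + 0.1575)/(0.1936*y^4 - 1.584*y^3 + 5.2552*y^2 - 8.244*y + 5.2441)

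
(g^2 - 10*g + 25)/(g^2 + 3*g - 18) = (g^2 - 10*g + 25)/(g^2 + 3*g - 18)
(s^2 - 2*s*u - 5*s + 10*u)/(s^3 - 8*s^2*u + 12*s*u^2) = (s - 5)/(s*(s - 6*u))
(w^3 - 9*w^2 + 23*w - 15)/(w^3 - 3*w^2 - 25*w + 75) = (w - 1)/(w + 5)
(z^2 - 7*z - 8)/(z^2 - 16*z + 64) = (z + 1)/(z - 8)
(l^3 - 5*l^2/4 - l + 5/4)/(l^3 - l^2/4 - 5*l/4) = (l - 1)/l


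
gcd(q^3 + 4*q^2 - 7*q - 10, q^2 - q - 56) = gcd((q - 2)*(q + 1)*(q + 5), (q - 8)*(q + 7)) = 1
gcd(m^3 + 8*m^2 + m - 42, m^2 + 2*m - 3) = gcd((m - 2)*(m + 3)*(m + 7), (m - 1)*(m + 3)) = m + 3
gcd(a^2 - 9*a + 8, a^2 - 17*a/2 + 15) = 1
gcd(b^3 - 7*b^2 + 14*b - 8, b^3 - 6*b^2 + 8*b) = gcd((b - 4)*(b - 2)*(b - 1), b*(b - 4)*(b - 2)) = b^2 - 6*b + 8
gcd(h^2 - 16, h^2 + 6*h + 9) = 1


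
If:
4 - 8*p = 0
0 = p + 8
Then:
No Solution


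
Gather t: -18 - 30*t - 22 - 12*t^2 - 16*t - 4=-12*t^2 - 46*t - 44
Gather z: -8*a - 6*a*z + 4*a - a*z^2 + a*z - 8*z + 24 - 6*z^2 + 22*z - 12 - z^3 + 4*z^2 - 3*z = -4*a - z^3 + z^2*(-a - 2) + z*(11 - 5*a) + 12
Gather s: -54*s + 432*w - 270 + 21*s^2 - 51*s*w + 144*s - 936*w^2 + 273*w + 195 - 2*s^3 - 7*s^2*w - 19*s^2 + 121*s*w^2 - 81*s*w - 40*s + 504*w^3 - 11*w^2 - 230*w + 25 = -2*s^3 + s^2*(2 - 7*w) + s*(121*w^2 - 132*w + 50) + 504*w^3 - 947*w^2 + 475*w - 50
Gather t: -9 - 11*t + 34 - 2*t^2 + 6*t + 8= -2*t^2 - 5*t + 33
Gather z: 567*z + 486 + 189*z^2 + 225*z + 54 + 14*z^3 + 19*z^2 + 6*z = 14*z^3 + 208*z^2 + 798*z + 540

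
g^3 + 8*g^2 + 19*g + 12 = (g + 1)*(g + 3)*(g + 4)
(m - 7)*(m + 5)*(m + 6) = m^3 + 4*m^2 - 47*m - 210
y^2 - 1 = (y - 1)*(y + 1)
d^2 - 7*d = d*(d - 7)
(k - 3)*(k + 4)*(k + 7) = k^3 + 8*k^2 - 5*k - 84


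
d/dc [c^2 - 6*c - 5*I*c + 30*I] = 2*c - 6 - 5*I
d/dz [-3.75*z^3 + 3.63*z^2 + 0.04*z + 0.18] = -11.25*z^2 + 7.26*z + 0.04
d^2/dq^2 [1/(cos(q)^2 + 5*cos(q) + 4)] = (-4*sin(q)^4 + 11*sin(q)^2 + 155*cos(q)/4 - 15*cos(3*q)/4 + 35)/((cos(q) + 1)^3*(cos(q) + 4)^3)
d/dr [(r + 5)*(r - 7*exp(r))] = r - (r + 5)*(7*exp(r) - 1) - 7*exp(r)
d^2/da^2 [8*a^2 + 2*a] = 16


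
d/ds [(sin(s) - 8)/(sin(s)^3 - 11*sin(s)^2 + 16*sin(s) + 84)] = (-2*sin(s)^3 + 35*sin(s)^2 - 176*sin(s) + 212)*cos(s)/(sin(s)^3 - 11*sin(s)^2 + 16*sin(s) + 84)^2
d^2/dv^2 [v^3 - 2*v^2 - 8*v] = 6*v - 4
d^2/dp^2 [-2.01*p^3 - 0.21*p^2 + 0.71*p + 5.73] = -12.06*p - 0.42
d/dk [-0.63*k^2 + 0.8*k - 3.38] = 0.8 - 1.26*k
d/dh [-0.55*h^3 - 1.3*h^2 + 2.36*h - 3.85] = -1.65*h^2 - 2.6*h + 2.36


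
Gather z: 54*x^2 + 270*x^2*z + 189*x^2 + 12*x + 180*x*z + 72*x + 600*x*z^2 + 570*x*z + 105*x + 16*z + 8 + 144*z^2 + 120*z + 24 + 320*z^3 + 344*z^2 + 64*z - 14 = 243*x^2 + 189*x + 320*z^3 + z^2*(600*x + 488) + z*(270*x^2 + 750*x + 200) + 18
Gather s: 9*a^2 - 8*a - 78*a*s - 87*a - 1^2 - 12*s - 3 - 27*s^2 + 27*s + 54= 9*a^2 - 95*a - 27*s^2 + s*(15 - 78*a) + 50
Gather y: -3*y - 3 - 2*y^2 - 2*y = -2*y^2 - 5*y - 3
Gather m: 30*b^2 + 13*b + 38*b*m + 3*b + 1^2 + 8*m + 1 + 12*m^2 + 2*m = 30*b^2 + 16*b + 12*m^2 + m*(38*b + 10) + 2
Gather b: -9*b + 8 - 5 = 3 - 9*b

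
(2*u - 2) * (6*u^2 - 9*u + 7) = 12*u^3 - 30*u^2 + 32*u - 14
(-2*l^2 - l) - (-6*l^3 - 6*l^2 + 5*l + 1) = 6*l^3 + 4*l^2 - 6*l - 1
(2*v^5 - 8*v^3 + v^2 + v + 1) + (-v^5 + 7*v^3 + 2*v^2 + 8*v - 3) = v^5 - v^3 + 3*v^2 + 9*v - 2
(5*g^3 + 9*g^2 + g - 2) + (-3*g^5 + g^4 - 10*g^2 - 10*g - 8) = -3*g^5 + g^4 + 5*g^3 - g^2 - 9*g - 10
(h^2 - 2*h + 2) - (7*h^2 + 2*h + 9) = -6*h^2 - 4*h - 7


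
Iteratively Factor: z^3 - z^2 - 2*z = (z + 1)*(z^2 - 2*z) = (z - 2)*(z + 1)*(z)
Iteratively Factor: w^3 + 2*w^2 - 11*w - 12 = (w + 1)*(w^2 + w - 12) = (w + 1)*(w + 4)*(w - 3)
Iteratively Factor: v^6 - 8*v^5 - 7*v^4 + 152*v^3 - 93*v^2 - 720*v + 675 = (v + 3)*(v^5 - 11*v^4 + 26*v^3 + 74*v^2 - 315*v + 225) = (v - 5)*(v + 3)*(v^4 - 6*v^3 - 4*v^2 + 54*v - 45) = (v - 5)*(v + 3)^2*(v^3 - 9*v^2 + 23*v - 15) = (v - 5)^2*(v + 3)^2*(v^2 - 4*v + 3) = (v - 5)^2*(v - 3)*(v + 3)^2*(v - 1)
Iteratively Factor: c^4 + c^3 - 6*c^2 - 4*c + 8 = (c - 2)*(c^3 + 3*c^2 - 4) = (c - 2)*(c - 1)*(c^2 + 4*c + 4) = (c - 2)*(c - 1)*(c + 2)*(c + 2)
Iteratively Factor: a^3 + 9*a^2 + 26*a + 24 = (a + 4)*(a^2 + 5*a + 6) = (a + 2)*(a + 4)*(a + 3)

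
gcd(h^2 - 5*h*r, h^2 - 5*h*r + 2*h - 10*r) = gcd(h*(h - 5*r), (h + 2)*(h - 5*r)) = -h + 5*r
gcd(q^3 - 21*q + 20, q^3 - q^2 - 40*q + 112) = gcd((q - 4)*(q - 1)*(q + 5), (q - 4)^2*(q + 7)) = q - 4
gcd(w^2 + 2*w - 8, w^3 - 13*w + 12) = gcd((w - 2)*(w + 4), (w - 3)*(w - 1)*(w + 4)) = w + 4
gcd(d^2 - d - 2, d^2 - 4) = d - 2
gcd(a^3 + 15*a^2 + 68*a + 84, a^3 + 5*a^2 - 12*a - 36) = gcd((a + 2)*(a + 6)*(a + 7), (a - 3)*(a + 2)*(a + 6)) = a^2 + 8*a + 12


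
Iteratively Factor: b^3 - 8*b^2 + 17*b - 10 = (b - 2)*(b^2 - 6*b + 5) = (b - 2)*(b - 1)*(b - 5)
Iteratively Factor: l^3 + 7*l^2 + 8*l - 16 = (l + 4)*(l^2 + 3*l - 4) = (l - 1)*(l + 4)*(l + 4)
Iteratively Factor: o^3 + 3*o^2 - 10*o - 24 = (o + 4)*(o^2 - o - 6) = (o - 3)*(o + 4)*(o + 2)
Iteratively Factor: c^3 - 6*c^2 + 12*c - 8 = (c - 2)*(c^2 - 4*c + 4) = (c - 2)^2*(c - 2)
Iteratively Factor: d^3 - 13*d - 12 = (d + 1)*(d^2 - d - 12) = (d + 1)*(d + 3)*(d - 4)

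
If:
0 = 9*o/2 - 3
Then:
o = 2/3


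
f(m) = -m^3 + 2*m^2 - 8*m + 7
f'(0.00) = -8.00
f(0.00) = 7.00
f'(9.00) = -215.00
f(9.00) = -632.00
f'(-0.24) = -9.13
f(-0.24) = 9.05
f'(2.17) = -13.45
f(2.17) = -11.16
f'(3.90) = -38.03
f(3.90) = -53.10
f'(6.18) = -97.86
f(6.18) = -202.08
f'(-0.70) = -12.27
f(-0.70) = 13.92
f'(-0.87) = -13.75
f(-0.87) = 16.13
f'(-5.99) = -139.60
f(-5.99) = 341.60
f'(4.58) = -52.61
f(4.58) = -83.76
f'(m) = -3*m^2 + 4*m - 8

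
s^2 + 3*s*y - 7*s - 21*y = (s - 7)*(s + 3*y)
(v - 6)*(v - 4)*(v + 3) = v^3 - 7*v^2 - 6*v + 72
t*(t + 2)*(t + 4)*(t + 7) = t^4 + 13*t^3 + 50*t^2 + 56*t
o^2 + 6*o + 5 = (o + 1)*(o + 5)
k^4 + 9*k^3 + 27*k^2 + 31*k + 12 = (k + 1)^2*(k + 3)*(k + 4)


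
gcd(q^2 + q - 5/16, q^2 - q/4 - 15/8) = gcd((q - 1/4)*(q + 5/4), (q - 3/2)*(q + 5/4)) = q + 5/4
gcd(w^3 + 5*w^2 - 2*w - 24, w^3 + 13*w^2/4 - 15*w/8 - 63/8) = w + 3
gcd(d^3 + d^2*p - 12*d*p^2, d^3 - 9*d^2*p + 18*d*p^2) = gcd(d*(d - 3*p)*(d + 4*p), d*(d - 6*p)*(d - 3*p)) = -d^2 + 3*d*p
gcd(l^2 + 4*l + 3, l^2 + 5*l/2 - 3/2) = l + 3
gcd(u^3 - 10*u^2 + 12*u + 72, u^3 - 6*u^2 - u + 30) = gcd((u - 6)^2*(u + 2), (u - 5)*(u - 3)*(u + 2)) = u + 2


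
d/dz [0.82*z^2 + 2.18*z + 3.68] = 1.64*z + 2.18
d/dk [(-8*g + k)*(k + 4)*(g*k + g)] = g*(-16*g*k - 40*g + 3*k^2 + 10*k + 4)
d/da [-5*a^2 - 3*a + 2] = -10*a - 3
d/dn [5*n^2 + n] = 10*n + 1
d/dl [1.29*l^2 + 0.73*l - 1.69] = 2.58*l + 0.73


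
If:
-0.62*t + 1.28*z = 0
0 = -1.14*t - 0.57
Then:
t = -0.50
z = -0.24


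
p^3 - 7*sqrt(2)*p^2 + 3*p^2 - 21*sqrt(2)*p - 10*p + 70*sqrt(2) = (p - 2)*(p + 5)*(p - 7*sqrt(2))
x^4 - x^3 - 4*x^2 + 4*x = x*(x - 2)*(x - 1)*(x + 2)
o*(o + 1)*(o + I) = o^3 + o^2 + I*o^2 + I*o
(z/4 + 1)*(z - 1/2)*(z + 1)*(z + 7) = z^4/4 + 23*z^3/8 + 33*z^2/4 + 17*z/8 - 7/2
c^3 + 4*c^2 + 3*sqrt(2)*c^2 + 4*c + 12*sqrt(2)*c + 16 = (c + 4)*(c + sqrt(2))*(c + 2*sqrt(2))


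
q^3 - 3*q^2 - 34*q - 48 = (q - 8)*(q + 2)*(q + 3)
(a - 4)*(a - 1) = a^2 - 5*a + 4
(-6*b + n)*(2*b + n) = -12*b^2 - 4*b*n + n^2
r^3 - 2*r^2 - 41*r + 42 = (r - 7)*(r - 1)*(r + 6)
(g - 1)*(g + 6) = g^2 + 5*g - 6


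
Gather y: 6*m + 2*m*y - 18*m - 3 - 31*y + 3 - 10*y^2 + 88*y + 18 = -12*m - 10*y^2 + y*(2*m + 57) + 18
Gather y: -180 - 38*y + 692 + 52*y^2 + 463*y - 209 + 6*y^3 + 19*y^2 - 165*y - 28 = 6*y^3 + 71*y^2 + 260*y + 275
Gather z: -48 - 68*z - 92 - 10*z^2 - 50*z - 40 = -10*z^2 - 118*z - 180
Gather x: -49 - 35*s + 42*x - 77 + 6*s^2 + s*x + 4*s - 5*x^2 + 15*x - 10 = 6*s^2 - 31*s - 5*x^2 + x*(s + 57) - 136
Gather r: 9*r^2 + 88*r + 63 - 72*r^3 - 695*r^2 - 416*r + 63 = -72*r^3 - 686*r^2 - 328*r + 126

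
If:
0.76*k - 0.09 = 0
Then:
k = 0.12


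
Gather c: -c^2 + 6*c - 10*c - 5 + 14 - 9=-c^2 - 4*c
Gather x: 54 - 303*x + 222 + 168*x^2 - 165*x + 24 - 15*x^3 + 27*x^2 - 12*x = -15*x^3 + 195*x^2 - 480*x + 300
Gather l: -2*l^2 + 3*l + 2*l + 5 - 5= -2*l^2 + 5*l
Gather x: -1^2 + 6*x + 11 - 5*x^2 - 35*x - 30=-5*x^2 - 29*x - 20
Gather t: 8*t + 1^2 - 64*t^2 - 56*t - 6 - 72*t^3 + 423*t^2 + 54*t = -72*t^3 + 359*t^2 + 6*t - 5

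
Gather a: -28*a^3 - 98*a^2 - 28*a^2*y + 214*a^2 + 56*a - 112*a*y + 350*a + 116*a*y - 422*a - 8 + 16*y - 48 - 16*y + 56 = -28*a^3 + a^2*(116 - 28*y) + a*(4*y - 16)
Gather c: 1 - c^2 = 1 - c^2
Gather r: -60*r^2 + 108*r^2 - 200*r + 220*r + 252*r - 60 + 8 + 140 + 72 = 48*r^2 + 272*r + 160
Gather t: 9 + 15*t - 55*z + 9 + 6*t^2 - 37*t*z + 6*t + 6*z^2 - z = 6*t^2 + t*(21 - 37*z) + 6*z^2 - 56*z + 18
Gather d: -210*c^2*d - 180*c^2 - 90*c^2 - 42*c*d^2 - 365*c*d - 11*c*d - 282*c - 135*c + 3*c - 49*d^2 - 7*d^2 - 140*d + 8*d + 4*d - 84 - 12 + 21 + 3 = -270*c^2 - 414*c + d^2*(-42*c - 56) + d*(-210*c^2 - 376*c - 128) - 72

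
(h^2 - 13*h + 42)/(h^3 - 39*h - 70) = (h - 6)/(h^2 + 7*h + 10)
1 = 1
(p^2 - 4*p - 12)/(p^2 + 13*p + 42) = (p^2 - 4*p - 12)/(p^2 + 13*p + 42)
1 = 1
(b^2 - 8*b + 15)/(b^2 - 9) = (b - 5)/(b + 3)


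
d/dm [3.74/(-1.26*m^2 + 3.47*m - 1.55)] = (9.4248*m - 12.9778)/(1.26*m^2 - 3.47*m + 1.55)^2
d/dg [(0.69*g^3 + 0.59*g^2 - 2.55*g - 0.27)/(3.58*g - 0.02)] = (4.9404*g^3 + 2.0708*g^2 - 0.0236000000000001*g + 1.0176)/(12.8164*g^2 - 0.1432*g + 0.0004)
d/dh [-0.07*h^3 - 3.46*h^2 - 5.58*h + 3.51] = -0.21*h^2 - 6.92*h - 5.58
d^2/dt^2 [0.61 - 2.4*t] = 0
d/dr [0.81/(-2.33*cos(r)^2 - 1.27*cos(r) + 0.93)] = -(3.7746*cos(r) + 1.0287)*sin(r)/(2.33*cos(r)^2 + 1.27*cos(r) - 0.93)^2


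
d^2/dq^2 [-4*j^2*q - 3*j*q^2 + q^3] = -6*j + 6*q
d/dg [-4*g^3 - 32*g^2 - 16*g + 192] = -12*g^2 - 64*g - 16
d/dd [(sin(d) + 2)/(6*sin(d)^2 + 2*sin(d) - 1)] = (-24*sin(d) + 3*cos(2*d) - 8)*cos(d)/(6*sin(d)^2 + 2*sin(d) - 1)^2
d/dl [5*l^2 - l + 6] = 10*l - 1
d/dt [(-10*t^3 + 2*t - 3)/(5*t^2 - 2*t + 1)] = 2*(-25*t^4 + 20*t^3 - 20*t^2 + 15*t - 2)/(25*t^4 - 20*t^3 + 14*t^2 - 4*t + 1)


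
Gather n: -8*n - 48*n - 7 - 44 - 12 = -56*n - 63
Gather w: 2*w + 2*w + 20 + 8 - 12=4*w + 16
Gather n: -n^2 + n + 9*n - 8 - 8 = -n^2 + 10*n - 16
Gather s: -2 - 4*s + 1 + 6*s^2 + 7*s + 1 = 6*s^2 + 3*s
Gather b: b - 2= b - 2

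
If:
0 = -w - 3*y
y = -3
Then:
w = 9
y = -3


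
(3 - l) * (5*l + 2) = -5*l^2 + 13*l + 6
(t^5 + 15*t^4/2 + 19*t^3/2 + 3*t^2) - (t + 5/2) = t^5 + 15*t^4/2 + 19*t^3/2 + 3*t^2 - t - 5/2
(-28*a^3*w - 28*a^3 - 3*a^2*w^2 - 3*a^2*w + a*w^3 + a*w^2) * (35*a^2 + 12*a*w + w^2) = -980*a^5*w - 980*a^5 - 441*a^4*w^2 - 441*a^4*w - 29*a^3*w^3 - 29*a^3*w^2 + 9*a^2*w^4 + 9*a^2*w^3 + a*w^5 + a*w^4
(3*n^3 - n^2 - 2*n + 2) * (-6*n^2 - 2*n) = -18*n^5 + 14*n^3 - 8*n^2 - 4*n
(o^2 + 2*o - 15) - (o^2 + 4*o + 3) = -2*o - 18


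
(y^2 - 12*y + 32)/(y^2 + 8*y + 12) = (y^2 - 12*y + 32)/(y^2 + 8*y + 12)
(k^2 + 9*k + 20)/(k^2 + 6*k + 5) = (k + 4)/(k + 1)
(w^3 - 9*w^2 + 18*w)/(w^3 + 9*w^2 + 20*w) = (w^2 - 9*w + 18)/(w^2 + 9*w + 20)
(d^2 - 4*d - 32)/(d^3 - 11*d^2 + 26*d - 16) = (d + 4)/(d^2 - 3*d + 2)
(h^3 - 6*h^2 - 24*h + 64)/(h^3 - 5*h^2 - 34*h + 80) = (h + 4)/(h + 5)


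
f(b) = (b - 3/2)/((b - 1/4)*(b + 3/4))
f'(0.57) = 10.92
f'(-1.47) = -3.92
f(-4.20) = -0.37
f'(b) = -(b - 3/2)/((b - 1/4)*(b + 3/4)^2) - (b - 3/2)/((b - 1/4)^2*(b + 3/4)) + 1/((b - 1/4)*(b + 3/4)) = 16*(-16*b^2 + 48*b + 9)/(256*b^4 + 256*b^3 - 32*b^2 - 48*b + 9)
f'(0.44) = 33.04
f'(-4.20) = -0.13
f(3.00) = 0.15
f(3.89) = 0.14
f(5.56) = 0.12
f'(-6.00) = -0.05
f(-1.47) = -2.40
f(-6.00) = -0.23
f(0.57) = -2.20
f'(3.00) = 0.01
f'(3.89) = -0.01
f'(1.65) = 0.25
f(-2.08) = -1.16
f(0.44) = -4.69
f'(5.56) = -0.01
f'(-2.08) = -1.04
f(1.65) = 0.04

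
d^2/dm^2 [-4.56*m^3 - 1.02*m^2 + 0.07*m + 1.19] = -27.36*m - 2.04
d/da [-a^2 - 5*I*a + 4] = -2*a - 5*I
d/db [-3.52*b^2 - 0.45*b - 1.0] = -7.04*b - 0.45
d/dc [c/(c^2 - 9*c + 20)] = (20 - c^2)/(c^4 - 18*c^3 + 121*c^2 - 360*c + 400)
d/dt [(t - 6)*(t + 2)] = 2*t - 4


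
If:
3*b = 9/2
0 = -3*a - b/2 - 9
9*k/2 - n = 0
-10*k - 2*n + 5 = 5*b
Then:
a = -13/4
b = 3/2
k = -5/38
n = -45/76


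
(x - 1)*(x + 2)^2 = x^3 + 3*x^2 - 4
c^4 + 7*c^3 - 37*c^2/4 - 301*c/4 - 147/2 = (c - 7/2)*(c + 3/2)*(c + 2)*(c + 7)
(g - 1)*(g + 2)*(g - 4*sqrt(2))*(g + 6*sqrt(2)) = g^4 + g^3 + 2*sqrt(2)*g^3 - 50*g^2 + 2*sqrt(2)*g^2 - 48*g - 4*sqrt(2)*g + 96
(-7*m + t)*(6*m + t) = -42*m^2 - m*t + t^2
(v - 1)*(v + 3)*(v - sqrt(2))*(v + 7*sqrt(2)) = v^4 + 2*v^3 + 6*sqrt(2)*v^3 - 17*v^2 + 12*sqrt(2)*v^2 - 28*v - 18*sqrt(2)*v + 42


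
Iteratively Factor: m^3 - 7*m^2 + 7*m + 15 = (m - 5)*(m^2 - 2*m - 3) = (m - 5)*(m + 1)*(m - 3)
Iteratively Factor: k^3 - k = (k)*(k^2 - 1) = k*(k + 1)*(k - 1)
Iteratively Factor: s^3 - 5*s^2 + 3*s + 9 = (s - 3)*(s^2 - 2*s - 3) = (s - 3)^2*(s + 1)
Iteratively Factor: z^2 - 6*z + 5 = (z - 1)*(z - 5)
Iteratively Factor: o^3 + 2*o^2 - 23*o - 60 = (o - 5)*(o^2 + 7*o + 12) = (o - 5)*(o + 4)*(o + 3)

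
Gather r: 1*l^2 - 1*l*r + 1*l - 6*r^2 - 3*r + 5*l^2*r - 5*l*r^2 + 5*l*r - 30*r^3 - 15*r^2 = l^2 + l - 30*r^3 + r^2*(-5*l - 21) + r*(5*l^2 + 4*l - 3)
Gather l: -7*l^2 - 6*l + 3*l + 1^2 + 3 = -7*l^2 - 3*l + 4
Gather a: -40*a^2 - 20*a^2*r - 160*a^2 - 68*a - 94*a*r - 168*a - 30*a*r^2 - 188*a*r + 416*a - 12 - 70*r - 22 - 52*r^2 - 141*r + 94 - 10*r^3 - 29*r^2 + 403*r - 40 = a^2*(-20*r - 200) + a*(-30*r^2 - 282*r + 180) - 10*r^3 - 81*r^2 + 192*r + 20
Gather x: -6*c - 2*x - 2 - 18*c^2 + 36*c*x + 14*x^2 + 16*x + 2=-18*c^2 - 6*c + 14*x^2 + x*(36*c + 14)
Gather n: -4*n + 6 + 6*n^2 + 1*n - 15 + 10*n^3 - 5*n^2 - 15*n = 10*n^3 + n^2 - 18*n - 9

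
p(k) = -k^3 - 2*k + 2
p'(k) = -3*k^2 - 2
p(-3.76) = 62.68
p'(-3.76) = -44.41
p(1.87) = -8.28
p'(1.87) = -12.49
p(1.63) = -5.59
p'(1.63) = -9.97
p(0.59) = 0.61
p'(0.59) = -3.04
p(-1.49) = 8.29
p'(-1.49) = -8.66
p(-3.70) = 60.05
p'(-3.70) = -43.07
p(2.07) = -11.01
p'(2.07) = -14.85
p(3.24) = -38.49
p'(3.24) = -33.49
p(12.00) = -1750.00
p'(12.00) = -434.00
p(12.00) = -1750.00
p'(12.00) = -434.00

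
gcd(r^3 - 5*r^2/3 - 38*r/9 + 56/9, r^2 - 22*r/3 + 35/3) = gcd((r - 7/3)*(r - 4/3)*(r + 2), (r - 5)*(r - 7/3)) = r - 7/3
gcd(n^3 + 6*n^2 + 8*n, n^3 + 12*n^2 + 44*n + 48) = n^2 + 6*n + 8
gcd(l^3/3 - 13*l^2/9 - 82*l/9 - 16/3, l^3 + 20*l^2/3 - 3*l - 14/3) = l + 2/3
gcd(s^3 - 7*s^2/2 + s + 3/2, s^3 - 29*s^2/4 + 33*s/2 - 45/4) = s - 3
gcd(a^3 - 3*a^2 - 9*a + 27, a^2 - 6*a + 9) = a^2 - 6*a + 9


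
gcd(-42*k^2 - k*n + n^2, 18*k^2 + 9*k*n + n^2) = 6*k + n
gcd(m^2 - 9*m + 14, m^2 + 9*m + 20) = 1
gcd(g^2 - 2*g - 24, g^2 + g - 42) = g - 6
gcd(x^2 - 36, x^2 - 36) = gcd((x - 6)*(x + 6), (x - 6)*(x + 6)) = x^2 - 36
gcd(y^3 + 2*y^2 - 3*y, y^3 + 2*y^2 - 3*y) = y^3 + 2*y^2 - 3*y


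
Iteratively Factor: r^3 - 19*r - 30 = (r - 5)*(r^2 + 5*r + 6) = (r - 5)*(r + 2)*(r + 3)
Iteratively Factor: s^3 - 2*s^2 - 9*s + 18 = (s - 3)*(s^2 + s - 6) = (s - 3)*(s + 3)*(s - 2)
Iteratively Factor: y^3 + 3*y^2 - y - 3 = (y + 1)*(y^2 + 2*y - 3) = (y - 1)*(y + 1)*(y + 3)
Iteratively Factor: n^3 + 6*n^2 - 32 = (n + 4)*(n^2 + 2*n - 8) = (n - 2)*(n + 4)*(n + 4)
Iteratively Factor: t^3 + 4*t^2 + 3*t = (t)*(t^2 + 4*t + 3) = t*(t + 1)*(t + 3)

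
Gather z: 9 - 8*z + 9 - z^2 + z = -z^2 - 7*z + 18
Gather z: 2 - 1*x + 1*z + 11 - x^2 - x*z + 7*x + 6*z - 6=-x^2 + 6*x + z*(7 - x) + 7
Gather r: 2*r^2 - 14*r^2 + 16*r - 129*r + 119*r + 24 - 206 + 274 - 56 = -12*r^2 + 6*r + 36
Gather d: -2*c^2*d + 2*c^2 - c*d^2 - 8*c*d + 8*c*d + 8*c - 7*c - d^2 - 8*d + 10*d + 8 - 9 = 2*c^2 + c + d^2*(-c - 1) + d*(2 - 2*c^2) - 1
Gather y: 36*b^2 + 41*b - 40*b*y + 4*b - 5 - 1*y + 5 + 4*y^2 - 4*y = 36*b^2 + 45*b + 4*y^2 + y*(-40*b - 5)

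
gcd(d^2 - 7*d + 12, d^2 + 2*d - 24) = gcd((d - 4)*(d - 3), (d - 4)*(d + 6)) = d - 4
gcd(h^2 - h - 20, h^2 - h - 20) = h^2 - h - 20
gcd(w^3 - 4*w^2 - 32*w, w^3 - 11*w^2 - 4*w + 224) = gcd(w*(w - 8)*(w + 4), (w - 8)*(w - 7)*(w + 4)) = w^2 - 4*w - 32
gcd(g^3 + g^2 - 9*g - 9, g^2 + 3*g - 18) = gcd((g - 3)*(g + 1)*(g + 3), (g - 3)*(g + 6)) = g - 3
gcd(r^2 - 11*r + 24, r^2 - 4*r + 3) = r - 3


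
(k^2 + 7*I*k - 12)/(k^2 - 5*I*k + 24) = (k + 4*I)/(k - 8*I)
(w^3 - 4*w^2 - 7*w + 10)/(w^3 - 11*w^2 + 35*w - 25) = (w + 2)/(w - 5)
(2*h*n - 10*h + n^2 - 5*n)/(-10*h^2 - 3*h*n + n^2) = (5 - n)/(5*h - n)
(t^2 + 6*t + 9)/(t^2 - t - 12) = (t + 3)/(t - 4)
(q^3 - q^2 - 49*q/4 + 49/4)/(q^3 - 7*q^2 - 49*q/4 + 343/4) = (q - 1)/(q - 7)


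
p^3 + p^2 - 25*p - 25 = (p - 5)*(p + 1)*(p + 5)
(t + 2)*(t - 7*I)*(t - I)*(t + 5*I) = t^4 + 2*t^3 - 3*I*t^3 + 33*t^2 - 6*I*t^2 + 66*t - 35*I*t - 70*I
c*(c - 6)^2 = c^3 - 12*c^2 + 36*c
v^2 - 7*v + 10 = (v - 5)*(v - 2)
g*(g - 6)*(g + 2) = g^3 - 4*g^2 - 12*g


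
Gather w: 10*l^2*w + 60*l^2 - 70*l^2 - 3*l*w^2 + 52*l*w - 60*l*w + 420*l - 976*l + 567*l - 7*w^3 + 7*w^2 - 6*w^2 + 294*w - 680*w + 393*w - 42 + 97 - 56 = -10*l^2 + 11*l - 7*w^3 + w^2*(1 - 3*l) + w*(10*l^2 - 8*l + 7) - 1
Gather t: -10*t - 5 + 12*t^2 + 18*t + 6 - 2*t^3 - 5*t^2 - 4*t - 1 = -2*t^3 + 7*t^2 + 4*t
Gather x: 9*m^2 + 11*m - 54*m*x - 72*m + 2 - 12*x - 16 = 9*m^2 - 61*m + x*(-54*m - 12) - 14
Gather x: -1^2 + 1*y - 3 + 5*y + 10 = 6*y + 6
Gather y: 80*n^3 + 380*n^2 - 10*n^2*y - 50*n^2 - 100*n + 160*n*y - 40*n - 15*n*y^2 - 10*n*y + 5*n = 80*n^3 + 330*n^2 - 15*n*y^2 - 135*n + y*(-10*n^2 + 150*n)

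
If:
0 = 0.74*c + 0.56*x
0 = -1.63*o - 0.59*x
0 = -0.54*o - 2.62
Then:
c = -10.14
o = -4.85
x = 13.40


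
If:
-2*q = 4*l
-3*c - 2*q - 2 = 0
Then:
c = -2*q/3 - 2/3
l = -q/2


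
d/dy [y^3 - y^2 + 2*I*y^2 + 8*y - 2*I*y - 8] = 3*y^2 + y*(-2 + 4*I) + 8 - 2*I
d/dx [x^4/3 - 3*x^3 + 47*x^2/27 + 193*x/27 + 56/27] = 4*x^3/3 - 9*x^2 + 94*x/27 + 193/27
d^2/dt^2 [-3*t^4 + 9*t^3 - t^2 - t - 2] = -36*t^2 + 54*t - 2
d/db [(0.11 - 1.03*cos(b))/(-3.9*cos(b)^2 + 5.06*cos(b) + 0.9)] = (4.017*cos(b)^2 - 0.858*cos(b) + 1.4836)*sin(b)/(15.21*cos(b)^4 - 39.468*cos(b)^3 + 18.5836*cos(b)^2 + 9.108*cos(b) + 0.81)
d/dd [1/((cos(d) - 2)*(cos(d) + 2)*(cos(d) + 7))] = (-3*sin(d)^2 + 14*cos(d) - 1)*sin(d)/((cos(d) - 2)^2*(cos(d) + 2)^2*(cos(d) + 7)^2)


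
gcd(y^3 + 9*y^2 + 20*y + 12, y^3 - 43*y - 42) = y^2 + 7*y + 6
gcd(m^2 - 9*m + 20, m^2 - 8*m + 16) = m - 4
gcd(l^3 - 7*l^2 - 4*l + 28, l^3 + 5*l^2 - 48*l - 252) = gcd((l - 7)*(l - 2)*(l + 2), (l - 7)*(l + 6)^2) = l - 7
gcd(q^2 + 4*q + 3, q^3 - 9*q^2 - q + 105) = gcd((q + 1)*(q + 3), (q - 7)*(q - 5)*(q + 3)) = q + 3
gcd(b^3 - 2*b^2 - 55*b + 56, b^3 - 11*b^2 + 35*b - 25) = b - 1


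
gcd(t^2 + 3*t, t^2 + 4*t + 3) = t + 3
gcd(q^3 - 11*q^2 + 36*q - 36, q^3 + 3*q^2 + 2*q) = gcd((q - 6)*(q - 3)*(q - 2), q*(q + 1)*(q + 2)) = 1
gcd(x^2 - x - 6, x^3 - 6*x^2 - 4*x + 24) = x + 2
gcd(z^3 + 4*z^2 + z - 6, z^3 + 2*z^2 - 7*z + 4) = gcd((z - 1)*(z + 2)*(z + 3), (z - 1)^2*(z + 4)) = z - 1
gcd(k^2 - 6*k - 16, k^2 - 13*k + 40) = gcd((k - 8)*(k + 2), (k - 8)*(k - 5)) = k - 8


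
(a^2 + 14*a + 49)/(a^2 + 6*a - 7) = (a + 7)/(a - 1)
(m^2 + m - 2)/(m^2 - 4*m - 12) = (m - 1)/(m - 6)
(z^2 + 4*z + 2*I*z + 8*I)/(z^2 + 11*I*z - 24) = (z^2 + 2*z*(2 + I) + 8*I)/(z^2 + 11*I*z - 24)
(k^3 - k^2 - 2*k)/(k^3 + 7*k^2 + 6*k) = (k - 2)/(k + 6)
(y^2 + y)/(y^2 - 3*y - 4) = y/(y - 4)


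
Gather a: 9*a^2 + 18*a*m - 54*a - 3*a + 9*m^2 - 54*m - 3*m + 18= 9*a^2 + a*(18*m - 57) + 9*m^2 - 57*m + 18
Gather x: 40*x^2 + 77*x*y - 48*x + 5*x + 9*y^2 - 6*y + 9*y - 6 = 40*x^2 + x*(77*y - 43) + 9*y^2 + 3*y - 6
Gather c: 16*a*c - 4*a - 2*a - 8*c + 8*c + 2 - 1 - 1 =16*a*c - 6*a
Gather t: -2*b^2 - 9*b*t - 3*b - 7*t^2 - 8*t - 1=-2*b^2 - 3*b - 7*t^2 + t*(-9*b - 8) - 1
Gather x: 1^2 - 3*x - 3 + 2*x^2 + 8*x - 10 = 2*x^2 + 5*x - 12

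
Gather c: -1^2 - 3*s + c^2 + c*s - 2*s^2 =c^2 + c*s - 2*s^2 - 3*s - 1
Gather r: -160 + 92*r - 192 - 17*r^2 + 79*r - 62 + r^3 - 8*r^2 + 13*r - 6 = r^3 - 25*r^2 + 184*r - 420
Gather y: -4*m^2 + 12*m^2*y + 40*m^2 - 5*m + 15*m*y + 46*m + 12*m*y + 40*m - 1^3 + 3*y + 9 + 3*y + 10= 36*m^2 + 81*m + y*(12*m^2 + 27*m + 6) + 18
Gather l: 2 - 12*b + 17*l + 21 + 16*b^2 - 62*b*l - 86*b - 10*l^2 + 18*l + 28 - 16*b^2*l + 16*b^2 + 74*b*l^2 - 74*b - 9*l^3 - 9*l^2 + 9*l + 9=32*b^2 - 172*b - 9*l^3 + l^2*(74*b - 19) + l*(-16*b^2 - 62*b + 44) + 60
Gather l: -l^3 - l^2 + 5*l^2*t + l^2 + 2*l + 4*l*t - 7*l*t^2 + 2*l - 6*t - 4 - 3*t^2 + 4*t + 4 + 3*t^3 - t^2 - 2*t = -l^3 + 5*l^2*t + l*(-7*t^2 + 4*t + 4) + 3*t^3 - 4*t^2 - 4*t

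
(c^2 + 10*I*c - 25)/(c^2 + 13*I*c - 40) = (c + 5*I)/(c + 8*I)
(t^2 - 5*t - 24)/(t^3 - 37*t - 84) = (t - 8)/(t^2 - 3*t - 28)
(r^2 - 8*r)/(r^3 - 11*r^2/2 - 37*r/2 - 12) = 2*r/(2*r^2 + 5*r + 3)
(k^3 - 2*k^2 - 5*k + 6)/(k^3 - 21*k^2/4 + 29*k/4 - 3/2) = 4*(k^2 + k - 2)/(4*k^2 - 9*k + 2)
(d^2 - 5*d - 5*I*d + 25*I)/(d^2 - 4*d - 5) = (d - 5*I)/(d + 1)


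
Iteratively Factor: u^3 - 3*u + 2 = (u + 2)*(u^2 - 2*u + 1) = (u - 1)*(u + 2)*(u - 1)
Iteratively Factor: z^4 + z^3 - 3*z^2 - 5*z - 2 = (z + 1)*(z^3 - 3*z - 2) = (z + 1)^2*(z^2 - z - 2) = (z + 1)^3*(z - 2)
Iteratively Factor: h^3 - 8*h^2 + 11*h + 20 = (h + 1)*(h^2 - 9*h + 20) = (h - 4)*(h + 1)*(h - 5)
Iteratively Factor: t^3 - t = (t + 1)*(t^2 - t) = t*(t + 1)*(t - 1)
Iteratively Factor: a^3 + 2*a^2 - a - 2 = (a - 1)*(a^2 + 3*a + 2) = (a - 1)*(a + 2)*(a + 1)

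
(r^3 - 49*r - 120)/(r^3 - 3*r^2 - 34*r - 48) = (r + 5)/(r + 2)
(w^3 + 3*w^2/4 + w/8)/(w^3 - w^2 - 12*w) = (w^2 + 3*w/4 + 1/8)/(w^2 - w - 12)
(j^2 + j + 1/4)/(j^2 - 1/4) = (2*j + 1)/(2*j - 1)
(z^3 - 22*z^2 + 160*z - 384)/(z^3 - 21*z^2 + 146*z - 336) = (z - 8)/(z - 7)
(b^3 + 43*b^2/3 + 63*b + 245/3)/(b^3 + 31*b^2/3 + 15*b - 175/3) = (3*b + 7)/(3*b - 5)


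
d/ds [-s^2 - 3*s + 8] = -2*s - 3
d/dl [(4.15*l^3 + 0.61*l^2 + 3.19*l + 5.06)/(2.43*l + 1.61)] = (20.169*l^3 + 21.5268*l^2 + 1.9642*l - 7.1599)/(5.9049*l^2 + 7.8246*l + 2.5921)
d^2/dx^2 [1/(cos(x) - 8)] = (sin(x)^2 - 8*cos(x) + 1)/(cos(x) - 8)^3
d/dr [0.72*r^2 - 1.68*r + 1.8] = 1.44*r - 1.68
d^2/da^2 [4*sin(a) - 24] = -4*sin(a)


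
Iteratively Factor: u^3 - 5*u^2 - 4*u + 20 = (u + 2)*(u^2 - 7*u + 10) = (u - 2)*(u + 2)*(u - 5)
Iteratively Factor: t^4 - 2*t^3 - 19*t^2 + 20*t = (t - 5)*(t^3 + 3*t^2 - 4*t) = (t - 5)*(t - 1)*(t^2 + 4*t) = (t - 5)*(t - 1)*(t + 4)*(t)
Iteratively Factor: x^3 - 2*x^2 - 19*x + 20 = (x - 5)*(x^2 + 3*x - 4) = (x - 5)*(x + 4)*(x - 1)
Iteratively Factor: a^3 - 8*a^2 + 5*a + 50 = (a - 5)*(a^2 - 3*a - 10) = (a - 5)*(a + 2)*(a - 5)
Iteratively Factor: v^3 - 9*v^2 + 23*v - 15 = (v - 5)*(v^2 - 4*v + 3) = (v - 5)*(v - 1)*(v - 3)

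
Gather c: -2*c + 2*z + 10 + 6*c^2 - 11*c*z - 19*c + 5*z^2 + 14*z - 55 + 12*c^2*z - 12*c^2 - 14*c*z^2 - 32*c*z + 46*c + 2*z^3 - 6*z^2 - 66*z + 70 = c^2*(12*z - 6) + c*(-14*z^2 - 43*z + 25) + 2*z^3 - z^2 - 50*z + 25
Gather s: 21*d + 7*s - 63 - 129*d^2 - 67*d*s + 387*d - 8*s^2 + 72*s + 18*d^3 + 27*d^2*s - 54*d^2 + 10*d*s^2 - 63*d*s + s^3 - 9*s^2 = 18*d^3 - 183*d^2 + 408*d + s^3 + s^2*(10*d - 17) + s*(27*d^2 - 130*d + 79) - 63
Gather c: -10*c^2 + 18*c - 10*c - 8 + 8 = -10*c^2 + 8*c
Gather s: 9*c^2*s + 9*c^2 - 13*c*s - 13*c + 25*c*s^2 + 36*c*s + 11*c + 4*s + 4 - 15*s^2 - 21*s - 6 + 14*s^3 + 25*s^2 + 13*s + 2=9*c^2 - 2*c + 14*s^3 + s^2*(25*c + 10) + s*(9*c^2 + 23*c - 4)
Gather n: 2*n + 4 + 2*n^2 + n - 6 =2*n^2 + 3*n - 2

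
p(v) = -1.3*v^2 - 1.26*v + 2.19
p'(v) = -2.6*v - 1.26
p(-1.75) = 0.41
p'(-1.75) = 3.29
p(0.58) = 1.02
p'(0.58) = -2.77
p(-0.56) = 2.49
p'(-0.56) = 0.20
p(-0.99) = 2.16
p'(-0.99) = 1.31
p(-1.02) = 2.12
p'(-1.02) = 1.39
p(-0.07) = 2.27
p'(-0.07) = -1.08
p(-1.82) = 0.18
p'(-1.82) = 3.47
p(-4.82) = -21.94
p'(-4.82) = 11.27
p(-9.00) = -91.77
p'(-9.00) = 22.14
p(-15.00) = -271.41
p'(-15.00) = 37.74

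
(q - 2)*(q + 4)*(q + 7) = q^3 + 9*q^2 + 6*q - 56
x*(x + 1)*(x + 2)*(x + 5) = x^4 + 8*x^3 + 17*x^2 + 10*x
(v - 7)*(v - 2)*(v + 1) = v^3 - 8*v^2 + 5*v + 14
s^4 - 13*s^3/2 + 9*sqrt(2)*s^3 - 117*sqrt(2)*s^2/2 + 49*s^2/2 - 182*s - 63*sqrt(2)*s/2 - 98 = (s - 7)*(s + 1/2)*(s + 2*sqrt(2))*(s + 7*sqrt(2))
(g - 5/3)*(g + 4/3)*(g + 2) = g^3 + 5*g^2/3 - 26*g/9 - 40/9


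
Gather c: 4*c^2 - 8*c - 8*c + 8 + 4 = 4*c^2 - 16*c + 12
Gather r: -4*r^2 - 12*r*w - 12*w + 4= -4*r^2 - 12*r*w - 12*w + 4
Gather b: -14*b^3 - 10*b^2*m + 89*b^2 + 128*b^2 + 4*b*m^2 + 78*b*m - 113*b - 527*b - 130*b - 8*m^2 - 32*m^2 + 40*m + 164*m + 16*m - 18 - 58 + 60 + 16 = -14*b^3 + b^2*(217 - 10*m) + b*(4*m^2 + 78*m - 770) - 40*m^2 + 220*m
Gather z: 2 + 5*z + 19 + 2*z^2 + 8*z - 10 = 2*z^2 + 13*z + 11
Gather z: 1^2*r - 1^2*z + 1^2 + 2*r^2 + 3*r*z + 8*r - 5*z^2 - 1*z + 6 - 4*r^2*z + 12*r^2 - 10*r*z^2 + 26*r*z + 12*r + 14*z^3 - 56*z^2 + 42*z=14*r^2 + 21*r + 14*z^3 + z^2*(-10*r - 61) + z*(-4*r^2 + 29*r + 40) + 7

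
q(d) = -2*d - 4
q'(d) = -2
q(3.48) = -10.96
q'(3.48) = -2.00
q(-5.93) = 7.86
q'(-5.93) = -2.00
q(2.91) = -9.82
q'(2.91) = -2.00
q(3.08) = -10.16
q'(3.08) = -2.00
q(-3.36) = 2.72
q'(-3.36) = -2.00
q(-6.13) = 8.26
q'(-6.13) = -2.00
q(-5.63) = 7.26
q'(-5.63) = -2.00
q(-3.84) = 3.68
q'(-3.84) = -2.00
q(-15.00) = 26.00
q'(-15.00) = -2.00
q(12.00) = -28.00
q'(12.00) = -2.00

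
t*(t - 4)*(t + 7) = t^3 + 3*t^2 - 28*t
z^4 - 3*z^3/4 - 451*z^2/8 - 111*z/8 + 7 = (z - 8)*(z - 1/4)*(z + 1/2)*(z + 7)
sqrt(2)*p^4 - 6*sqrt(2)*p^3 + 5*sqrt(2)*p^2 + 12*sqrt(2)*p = p*(p - 4)*(p - 3)*(sqrt(2)*p + sqrt(2))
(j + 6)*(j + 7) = j^2 + 13*j + 42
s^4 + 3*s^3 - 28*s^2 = s^2*(s - 4)*(s + 7)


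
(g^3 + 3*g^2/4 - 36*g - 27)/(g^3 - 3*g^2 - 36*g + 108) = (g + 3/4)/(g - 3)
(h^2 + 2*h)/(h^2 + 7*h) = (h + 2)/(h + 7)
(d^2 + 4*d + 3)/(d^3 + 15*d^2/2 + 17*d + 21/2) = 2/(2*d + 7)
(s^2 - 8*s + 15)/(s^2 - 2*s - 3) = (s - 5)/(s + 1)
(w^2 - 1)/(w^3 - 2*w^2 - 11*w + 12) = (w + 1)/(w^2 - w - 12)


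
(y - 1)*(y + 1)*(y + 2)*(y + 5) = y^4 + 7*y^3 + 9*y^2 - 7*y - 10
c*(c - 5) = c^2 - 5*c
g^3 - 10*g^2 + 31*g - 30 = (g - 5)*(g - 3)*(g - 2)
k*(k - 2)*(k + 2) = k^3 - 4*k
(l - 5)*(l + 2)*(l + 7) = l^3 + 4*l^2 - 31*l - 70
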